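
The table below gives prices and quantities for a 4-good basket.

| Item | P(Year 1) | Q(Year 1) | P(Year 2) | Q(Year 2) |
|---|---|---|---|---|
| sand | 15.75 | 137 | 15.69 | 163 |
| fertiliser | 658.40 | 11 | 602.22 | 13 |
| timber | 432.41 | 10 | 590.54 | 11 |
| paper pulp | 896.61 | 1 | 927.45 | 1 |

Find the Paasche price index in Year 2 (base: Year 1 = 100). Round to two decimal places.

106.14

Paasche price index uses current-period quantities as weights.
ΣP(Year 2)·Q(Year 2) = 15.69×163 + 602.22×13 + 590.54×11 + 927.45×1 = 2557.47 + 7828.86 + 6495.94 + 927.45 = 17809.72
ΣP(Year 1)·Q(Year 2) = 15.75×163 + 658.40×13 + 432.41×11 + 896.61×1 = 2567.25 + 8559.2 + 4756.51 + 896.61 = 16779.57
Index = 17809.72 / 16779.57 × 100 = 106.1393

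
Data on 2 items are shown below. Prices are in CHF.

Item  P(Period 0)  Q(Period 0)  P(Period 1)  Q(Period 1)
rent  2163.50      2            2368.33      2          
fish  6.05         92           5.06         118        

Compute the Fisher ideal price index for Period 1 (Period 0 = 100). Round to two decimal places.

Laspeyres component (base-period weights):
ΣP(Period 1)Q(Period 0) = 2368.33×2 + 5.06×92 = 4736.66 + 465.52 = 5202.18
ΣP(Period 0)Q(Period 0) = 2163.50×2 + 6.05×92 = 4327 + 556.6 = 4883.6
L = 5202.18 / 4883.6 × 100 = 106.5235
Paasche component (current-period weights):
ΣP(Period 1)Q(Period 1) = 2368.33×2 + 5.06×118 = 4736.66 + 597.08 = 5333.74
ΣP(Period 0)Q(Period 1) = 2163.50×2 + 6.05×118 = 4327 + 713.9 = 5040.9
P = 5333.74 / 5040.9 × 100 = 105.8093
Fisher = √(L × P) = √(106.5235 × 105.8093) = 106.1658

106.17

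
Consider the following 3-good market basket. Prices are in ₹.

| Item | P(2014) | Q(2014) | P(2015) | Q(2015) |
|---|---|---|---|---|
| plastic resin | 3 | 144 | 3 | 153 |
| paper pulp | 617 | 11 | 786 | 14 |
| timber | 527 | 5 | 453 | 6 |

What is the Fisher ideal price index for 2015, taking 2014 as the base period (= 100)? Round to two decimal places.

115.39

Laspeyres component (base-period weights):
ΣP(2015)Q(2014) = 3×144 + 786×11 + 453×5 = 432 + 8646 + 2265 = 11343
ΣP(2014)Q(2014) = 3×144 + 617×11 + 527×5 = 432 + 6787 + 2635 = 9854
L = 11343 / 9854 × 100 = 115.1106
Paasche component (current-period weights):
ΣP(2015)Q(2015) = 3×153 + 786×14 + 453×6 = 459 + 11004 + 2718 = 14181
ΣP(2014)Q(2015) = 3×153 + 617×14 + 527×6 = 459 + 8638 + 3162 = 12259
P = 14181 / 12259 × 100 = 115.6783
Fisher = √(L × P) = √(115.1106 × 115.6783) = 115.3941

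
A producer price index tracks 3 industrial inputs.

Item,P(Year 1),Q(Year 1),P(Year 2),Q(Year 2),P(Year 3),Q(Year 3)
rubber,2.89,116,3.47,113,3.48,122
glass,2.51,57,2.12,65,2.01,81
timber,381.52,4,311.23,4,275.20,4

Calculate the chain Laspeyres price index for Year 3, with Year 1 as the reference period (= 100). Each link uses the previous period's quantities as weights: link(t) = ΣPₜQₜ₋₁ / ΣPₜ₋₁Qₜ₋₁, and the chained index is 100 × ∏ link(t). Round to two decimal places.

80.76

Link Year 1→Year 2:
ΣP(Year 2)Q(Year 1) = 3.47×116 + 2.12×57 + 311.23×4 = 402.52 + 120.84 + 1244.92 = 1768.28
ΣP(Year 1)Q(Year 1) = 2.89×116 + 2.51×57 + 381.52×4 = 335.24 + 143.07 + 1526.08 = 2004.39
link = 1768.28/2004.39 = 0.882204
Link Year 2→Year 3:
ΣP(Year 3)Q(Year 2) = 3.48×113 + 2.01×65 + 275.20×4 = 393.24 + 130.65 + 1100.8 = 1624.69
ΣP(Year 2)Q(Year 2) = 3.47×113 + 2.12×65 + 311.23×4 = 392.11 + 137.8 + 1244.92 = 1774.83
link = 1624.69/1774.83 = 0.915406
Chained index = 100 × 0.882204 × 0.915406 = 80.7574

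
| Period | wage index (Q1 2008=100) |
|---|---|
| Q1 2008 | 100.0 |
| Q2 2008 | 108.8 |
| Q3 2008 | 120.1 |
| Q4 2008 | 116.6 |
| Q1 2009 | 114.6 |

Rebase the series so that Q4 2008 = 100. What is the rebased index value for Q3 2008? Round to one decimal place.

Rebased(Q3 2008) = 120.1 / 116.6 × 100 = 103.0017

103.0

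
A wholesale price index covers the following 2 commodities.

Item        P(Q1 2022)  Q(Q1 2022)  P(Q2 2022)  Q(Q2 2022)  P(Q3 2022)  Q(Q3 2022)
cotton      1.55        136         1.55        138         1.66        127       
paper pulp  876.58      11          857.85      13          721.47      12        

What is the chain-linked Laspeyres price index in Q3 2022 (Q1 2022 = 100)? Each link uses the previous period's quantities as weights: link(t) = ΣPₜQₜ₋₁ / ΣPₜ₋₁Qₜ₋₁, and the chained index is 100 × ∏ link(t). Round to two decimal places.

82.77

Link Q1 2022→Q2 2022:
ΣP(Q2 2022)Q(Q1 2022) = 1.55×136 + 857.85×11 = 210.8 + 9436.35 = 9647.15
ΣP(Q1 2022)Q(Q1 2022) = 1.55×136 + 876.58×11 = 210.8 + 9642.38 = 9853.18
link = 9647.15/9853.18 = 0.979090
Link Q2 2022→Q3 2022:
ΣP(Q3 2022)Q(Q2 2022) = 1.66×138 + 721.47×13 = 229.08 + 9379.11 = 9608.19
ΣP(Q2 2022)Q(Q2 2022) = 1.55×138 + 857.85×13 = 213.9 + 11152.05 = 11365.95
link = 9608.19/11365.95 = 0.845349
Chained index = 100 × 0.979090 × 0.845349 = 82.7672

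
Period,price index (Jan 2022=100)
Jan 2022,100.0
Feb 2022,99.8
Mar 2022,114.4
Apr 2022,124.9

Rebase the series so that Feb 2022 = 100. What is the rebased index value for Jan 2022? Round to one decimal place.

100.2

Rebased(Jan 2022) = 100.0 / 99.8 × 100 = 100.2004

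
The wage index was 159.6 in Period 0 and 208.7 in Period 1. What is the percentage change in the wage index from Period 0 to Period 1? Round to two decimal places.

Change = (208.7 − 159.6) / 159.6 × 100
       = 49.1 / 159.6 × 100 = 30.7644%

30.76%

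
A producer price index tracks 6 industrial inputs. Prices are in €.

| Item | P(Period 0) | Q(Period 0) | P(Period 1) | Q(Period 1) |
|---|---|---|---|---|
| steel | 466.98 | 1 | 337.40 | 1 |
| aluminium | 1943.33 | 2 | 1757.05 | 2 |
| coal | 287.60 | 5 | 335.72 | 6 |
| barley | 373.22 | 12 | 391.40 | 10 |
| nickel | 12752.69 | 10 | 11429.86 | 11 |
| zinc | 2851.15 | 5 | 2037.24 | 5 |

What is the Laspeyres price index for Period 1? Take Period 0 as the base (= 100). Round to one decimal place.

Laspeyres price index uses base-period quantities as weights.
ΣP(Period 1)·Q(Period 0) = 337.40×1 + 1757.05×2 + 335.72×5 + 391.40×12 + 11429.86×10 + 2037.24×5 = 337.4 + 3514.1 + 1678.6 + 4696.8 + 114298.6 + 10186.2 = 134711.7
ΣP(Period 0)·Q(Period 0) = 466.98×1 + 1943.33×2 + 287.60×5 + 373.22×12 + 12752.69×10 + 2851.15×5 = 466.98 + 3886.66 + 1438 + 4478.64 + 127526.9 + 14255.75 = 152052.93
Index = 134711.7 / 152052.93 × 100 = 88.5953

88.6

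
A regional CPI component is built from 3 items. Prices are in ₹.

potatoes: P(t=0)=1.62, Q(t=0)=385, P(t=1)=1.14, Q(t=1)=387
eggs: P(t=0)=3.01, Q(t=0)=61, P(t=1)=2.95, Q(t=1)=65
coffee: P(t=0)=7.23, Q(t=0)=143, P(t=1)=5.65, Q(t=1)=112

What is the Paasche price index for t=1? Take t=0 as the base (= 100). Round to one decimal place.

77.5

Paasche price index uses current-period quantities as weights.
ΣP(t=1)·Q(t=1) = 1.14×387 + 2.95×65 + 5.65×112 = 441.18 + 191.75 + 632.8 = 1265.73
ΣP(t=0)·Q(t=1) = 1.62×387 + 3.01×65 + 7.23×112 = 626.94 + 195.65 + 809.76 = 1632.35
Index = 1265.73 / 1632.35 × 100 = 77.5404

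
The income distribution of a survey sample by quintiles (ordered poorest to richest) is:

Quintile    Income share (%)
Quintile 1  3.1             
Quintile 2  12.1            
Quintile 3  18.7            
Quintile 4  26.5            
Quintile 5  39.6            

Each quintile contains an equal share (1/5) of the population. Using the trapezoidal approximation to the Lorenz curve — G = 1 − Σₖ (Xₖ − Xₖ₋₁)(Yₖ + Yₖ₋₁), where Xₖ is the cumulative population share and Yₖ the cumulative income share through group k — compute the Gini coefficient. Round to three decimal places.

Cumulative income shares Yₖ: 0.0310, 0.1520, 0.3390, 0.6040, 1.0000
Σ (Xₖ−Xₖ₋₁)(Yₖ+Yₖ₋₁) = (1/5)(0.0310+0.0000) + (1/5)(0.1520+0.0310) + (1/5)(0.3390+0.1520) + (1/5)(0.6040+0.3390) + (1/5)(1.0000+0.6040)
  = 0.0062 + 0.0366 + 0.0982 + 0.1886 + 0.3208 = 0.6504
G = 1 − 0.6504 = 0.3496

0.350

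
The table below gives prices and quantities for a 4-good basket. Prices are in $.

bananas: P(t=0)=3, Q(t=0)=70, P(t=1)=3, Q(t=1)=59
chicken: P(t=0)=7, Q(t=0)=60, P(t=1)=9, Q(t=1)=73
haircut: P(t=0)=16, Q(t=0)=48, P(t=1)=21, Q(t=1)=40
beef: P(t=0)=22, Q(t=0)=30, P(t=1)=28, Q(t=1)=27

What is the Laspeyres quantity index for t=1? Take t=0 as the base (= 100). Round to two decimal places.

93.39

Laspeyres quantity index uses base-period prices as weights.
ΣP(t=0)·Q(t=1) = 3×59 + 7×73 + 16×40 + 22×27 = 177 + 511 + 640 + 594 = 1922
ΣP(t=0)·Q(t=0) = 3×70 + 7×60 + 16×48 + 22×30 = 210 + 420 + 768 + 660 = 2058
Index = 1922 / 2058 × 100 = 93.3916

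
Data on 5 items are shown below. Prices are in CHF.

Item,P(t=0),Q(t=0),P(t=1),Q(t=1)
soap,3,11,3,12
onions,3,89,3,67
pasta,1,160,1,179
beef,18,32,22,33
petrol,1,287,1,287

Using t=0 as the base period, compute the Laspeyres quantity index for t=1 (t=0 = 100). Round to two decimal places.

Laspeyres quantity index uses base-period prices as weights.
ΣP(t=0)·Q(t=1) = 3×12 + 3×67 + 1×179 + 18×33 + 1×287 = 36 + 201 + 179 + 594 + 287 = 1297
ΣP(t=0)·Q(t=0) = 3×11 + 3×89 + 1×160 + 18×32 + 1×287 = 33 + 267 + 160 + 576 + 287 = 1323
Index = 1297 / 1323 × 100 = 98.0348

98.03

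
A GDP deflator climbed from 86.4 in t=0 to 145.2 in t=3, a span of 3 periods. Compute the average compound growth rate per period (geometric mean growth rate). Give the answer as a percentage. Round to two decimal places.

18.89%

Growth factor = (145.2/86.4)^(1/3) = (1.680556)^(1/3) = 1.188915
Growth rate = 1.188915 − 1 = 0.188915 = 18.8915%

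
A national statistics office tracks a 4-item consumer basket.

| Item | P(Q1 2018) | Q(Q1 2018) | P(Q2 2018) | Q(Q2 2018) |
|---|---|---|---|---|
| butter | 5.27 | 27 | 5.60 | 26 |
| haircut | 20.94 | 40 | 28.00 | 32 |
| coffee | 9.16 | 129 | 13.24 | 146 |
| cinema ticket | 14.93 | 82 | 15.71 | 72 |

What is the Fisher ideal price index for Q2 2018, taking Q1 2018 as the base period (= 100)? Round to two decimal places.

126.78

Laspeyres component (base-period weights):
ΣP(Q2 2018)Q(Q1 2018) = 5.60×27 + 28.00×40 + 13.24×129 + 15.71×82 = 151.2 + 1120 + 1707.96 + 1288.22 = 4267.38
ΣP(Q1 2018)Q(Q1 2018) = 5.27×27 + 20.94×40 + 9.16×129 + 14.93×82 = 142.29 + 837.6 + 1181.64 + 1224.26 = 3385.79
L = 4267.38 / 3385.79 × 100 = 126.0379
Paasche component (current-period weights):
ΣP(Q2 2018)Q(Q2 2018) = 5.60×26 + 28.00×32 + 13.24×146 + 15.71×72 = 145.6 + 896 + 1933.04 + 1131.12 = 4105.76
ΣP(Q1 2018)Q(Q2 2018) = 5.27×26 + 20.94×32 + 9.16×146 + 14.93×72 = 137.02 + 670.08 + 1337.36 + 1074.96 = 3219.42
P = 4105.76 / 3219.42 × 100 = 127.5310
Fisher = √(L × P) = √(126.0379 × 127.5310) = 126.7823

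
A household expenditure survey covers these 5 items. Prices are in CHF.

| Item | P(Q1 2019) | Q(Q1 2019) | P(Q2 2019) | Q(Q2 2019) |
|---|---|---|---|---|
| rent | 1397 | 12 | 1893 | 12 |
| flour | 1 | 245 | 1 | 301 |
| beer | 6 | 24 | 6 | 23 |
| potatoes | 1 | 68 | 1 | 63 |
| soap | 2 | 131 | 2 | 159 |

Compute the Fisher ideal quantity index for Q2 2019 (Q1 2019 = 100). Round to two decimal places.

100.50

Laspeyres component (base-period weights):
ΣP(Q1 2019)Q(Q2 2019) = 1397×12 + 1×301 + 6×23 + 1×63 + 2×159 = 16764 + 301 + 138 + 63 + 318 = 17584
ΣP(Q1 2019)Q(Q1 2019) = 1397×12 + 1×245 + 6×24 + 1×68 + 2×131 = 16764 + 245 + 144 + 68 + 262 = 17483
L = 17584 / 17483 × 100 = 100.5777
Paasche component (current-period weights):
ΣP(Q2 2019)Q(Q2 2019) = 1893×12 + 1×301 + 6×23 + 1×63 + 2×159 = 22716 + 301 + 138 + 63 + 318 = 23536
ΣP(Q2 2019)Q(Q1 2019) = 1893×12 + 1×245 + 6×24 + 1×68 + 2×131 = 22716 + 245 + 144 + 68 + 262 = 23435
P = 23536 / 23435 × 100 = 100.4310
Fisher = √(L × P) = √(100.5777 × 100.4310) = 100.5043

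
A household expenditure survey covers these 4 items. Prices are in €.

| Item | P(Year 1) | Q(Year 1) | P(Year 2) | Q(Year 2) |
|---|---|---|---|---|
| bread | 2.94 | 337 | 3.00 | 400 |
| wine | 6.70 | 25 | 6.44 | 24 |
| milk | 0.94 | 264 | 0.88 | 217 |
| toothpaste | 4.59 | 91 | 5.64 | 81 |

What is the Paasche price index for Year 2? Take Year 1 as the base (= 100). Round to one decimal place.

104.7

Paasche price index uses current-period quantities as weights.
ΣP(Year 2)·Q(Year 2) = 3.00×400 + 6.44×24 + 0.88×217 + 5.64×81 = 1200 + 154.56 + 190.96 + 456.84 = 2002.36
ΣP(Year 1)·Q(Year 2) = 2.94×400 + 6.70×24 + 0.94×217 + 4.59×81 = 1176 + 160.8 + 203.98 + 371.79 = 1912.57
Index = 2002.36 / 1912.57 × 100 = 104.6947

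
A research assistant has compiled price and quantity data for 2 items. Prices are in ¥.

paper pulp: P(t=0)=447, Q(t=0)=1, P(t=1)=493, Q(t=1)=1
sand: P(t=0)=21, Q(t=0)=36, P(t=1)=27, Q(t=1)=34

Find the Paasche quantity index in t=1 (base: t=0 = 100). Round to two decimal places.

Paasche quantity index uses current-period prices as weights.
ΣP(t=1)·Q(t=1) = 493×1 + 27×34 = 493 + 918 = 1411
ΣP(t=1)·Q(t=0) = 493×1 + 27×36 = 493 + 972 = 1465
Index = 1411 / 1465 × 100 = 96.3140

96.31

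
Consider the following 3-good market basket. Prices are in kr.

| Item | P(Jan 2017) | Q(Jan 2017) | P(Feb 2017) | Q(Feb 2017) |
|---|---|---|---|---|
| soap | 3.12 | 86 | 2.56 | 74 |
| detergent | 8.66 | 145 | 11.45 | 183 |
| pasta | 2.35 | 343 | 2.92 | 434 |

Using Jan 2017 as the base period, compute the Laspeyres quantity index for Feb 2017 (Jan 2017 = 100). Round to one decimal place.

Laspeyres quantity index uses base-period prices as weights.
ΣP(Jan 2017)·Q(Feb 2017) = 3.12×74 + 8.66×183 + 2.35×434 = 230.88 + 1584.78 + 1019.9 = 2835.56
ΣP(Jan 2017)·Q(Jan 2017) = 3.12×86 + 8.66×145 + 2.35×343 = 268.32 + 1255.7 + 806.05 = 2330.07
Index = 2835.56 / 2330.07 × 100 = 121.6942

121.7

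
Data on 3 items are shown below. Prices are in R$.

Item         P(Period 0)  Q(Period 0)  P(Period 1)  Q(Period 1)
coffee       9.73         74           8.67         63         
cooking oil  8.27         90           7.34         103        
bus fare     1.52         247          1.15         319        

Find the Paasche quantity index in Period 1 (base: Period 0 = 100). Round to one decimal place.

105.2

Paasche quantity index uses current-period prices as weights.
ΣP(Period 1)·Q(Period 1) = 8.67×63 + 7.34×103 + 1.15×319 = 546.21 + 756.02 + 366.85 = 1669.08
ΣP(Period 1)·Q(Period 0) = 8.67×74 + 7.34×90 + 1.15×247 = 641.58 + 660.6 + 284.05 = 1586.23
Index = 1669.08 / 1586.23 × 100 = 105.2231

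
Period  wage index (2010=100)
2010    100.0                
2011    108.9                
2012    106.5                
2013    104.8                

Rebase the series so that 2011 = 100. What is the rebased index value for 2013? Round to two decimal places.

Rebased(2013) = 104.8 / 108.9 × 100 = 96.2351

96.24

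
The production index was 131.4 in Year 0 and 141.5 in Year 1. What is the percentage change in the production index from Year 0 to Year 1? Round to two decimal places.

7.69%

Change = (141.5 − 131.4) / 131.4 × 100
       = 10.1 / 131.4 × 100 = 7.6865%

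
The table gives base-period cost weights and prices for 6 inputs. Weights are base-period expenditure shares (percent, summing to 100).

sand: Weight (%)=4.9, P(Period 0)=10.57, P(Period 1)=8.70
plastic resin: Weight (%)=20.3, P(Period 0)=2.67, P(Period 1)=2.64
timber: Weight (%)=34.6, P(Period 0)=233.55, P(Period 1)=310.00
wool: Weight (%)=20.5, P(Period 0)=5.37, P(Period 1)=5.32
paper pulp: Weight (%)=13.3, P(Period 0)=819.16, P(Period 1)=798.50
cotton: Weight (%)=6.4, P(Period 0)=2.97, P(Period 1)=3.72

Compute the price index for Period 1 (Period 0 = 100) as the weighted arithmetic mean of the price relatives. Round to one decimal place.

111.3

sand: 4.9 × (8.70/10.57) = 4.9 × 0.823084 = 4.0331
plastic resin: 20.3 × (2.64/2.67) = 20.3 × 0.988764 = 20.0719
timber: 34.6 × (310.00/233.55) = 34.6 × 1.327339 = 45.9259
wool: 20.5 × (5.32/5.37) = 20.5 × 0.990689 = 20.3091
paper pulp: 13.3 × (798.50/819.16) = 13.3 × 0.974779 = 12.9646
cotton: 6.4 × (3.72/2.97) = 6.4 × 1.252525 = 8.0162
Index = Σ wᵢ·(p₁ᵢ/p₀ᵢ) = 4.0331 + 20.0719 + 45.9259 + 20.3091 + 12.9646 + 8.0162 = 111.3208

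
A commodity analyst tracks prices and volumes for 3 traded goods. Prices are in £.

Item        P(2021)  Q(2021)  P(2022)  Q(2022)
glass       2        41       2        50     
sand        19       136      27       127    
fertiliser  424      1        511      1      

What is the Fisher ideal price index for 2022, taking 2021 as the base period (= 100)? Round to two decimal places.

137.79

Laspeyres component (base-period weights):
ΣP(2022)Q(2021) = 2×41 + 27×136 + 511×1 = 82 + 3672 + 511 = 4265
ΣP(2021)Q(2021) = 2×41 + 19×136 + 424×1 = 82 + 2584 + 424 = 3090
L = 4265 / 3090 × 100 = 138.0259
Paasche component (current-period weights):
ΣP(2022)Q(2022) = 2×50 + 27×127 + 511×1 = 100 + 3429 + 511 = 4040
ΣP(2021)Q(2022) = 2×50 + 19×127 + 424×1 = 100 + 2413 + 424 = 2937
P = 4040 / 2937 × 100 = 137.5553
Fisher = √(L × P) = √(138.0259 × 137.5553) = 137.7904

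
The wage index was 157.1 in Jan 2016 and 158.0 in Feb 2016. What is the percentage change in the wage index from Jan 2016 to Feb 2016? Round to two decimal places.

0.57%

Change = (158.0 − 157.1) / 157.1 × 100
       = 0.9 / 157.1 × 100 = 0.5729%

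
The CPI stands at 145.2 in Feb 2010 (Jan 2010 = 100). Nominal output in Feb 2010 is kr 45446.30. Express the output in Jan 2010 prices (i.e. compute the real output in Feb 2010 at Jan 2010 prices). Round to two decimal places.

Real = Nominal ÷ (Index/100) = 45446.30 ÷ (145.2/100)
     = 45446.30 ÷ 1.452 = 31299.1047

31299.10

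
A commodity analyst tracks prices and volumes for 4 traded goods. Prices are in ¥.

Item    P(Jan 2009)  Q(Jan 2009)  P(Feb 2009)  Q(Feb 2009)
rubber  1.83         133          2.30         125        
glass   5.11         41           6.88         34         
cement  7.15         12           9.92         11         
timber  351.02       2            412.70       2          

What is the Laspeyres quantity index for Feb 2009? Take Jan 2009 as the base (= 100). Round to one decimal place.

95.4

Laspeyres quantity index uses base-period prices as weights.
ΣP(Jan 2009)·Q(Feb 2009) = 1.83×125 + 5.11×34 + 7.15×11 + 351.02×2 = 228.75 + 173.74 + 78.65 + 702.04 = 1183.18
ΣP(Jan 2009)·Q(Jan 2009) = 1.83×133 + 5.11×41 + 7.15×12 + 351.02×2 = 243.39 + 209.51 + 85.8 + 702.04 = 1240.74
Index = 1183.18 / 1240.74 × 100 = 95.3608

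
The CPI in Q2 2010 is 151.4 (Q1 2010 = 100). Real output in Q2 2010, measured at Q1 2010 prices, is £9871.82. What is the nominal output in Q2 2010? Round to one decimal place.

14945.9

Nominal = Real × (Index/100) = 9871.82 × (151.4/100)
        = 9871.82 × 1.514 = 14945.9355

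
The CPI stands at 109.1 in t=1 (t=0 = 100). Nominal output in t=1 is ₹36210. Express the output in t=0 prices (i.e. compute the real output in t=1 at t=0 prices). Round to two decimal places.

33189.73

Real = Nominal ÷ (Index/100) = 36210 ÷ (109.1/100)
     = 36210 ÷ 1.091 = 33189.7342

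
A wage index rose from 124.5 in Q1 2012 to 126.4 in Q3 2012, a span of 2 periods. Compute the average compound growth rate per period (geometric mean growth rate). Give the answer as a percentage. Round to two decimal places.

Growth factor = (126.4/124.5)^(1/2) = (1.015261)^(1/2) = 1.007602
Growth rate = 1.007602 − 1 = 0.007602 = 0.7602%

0.76%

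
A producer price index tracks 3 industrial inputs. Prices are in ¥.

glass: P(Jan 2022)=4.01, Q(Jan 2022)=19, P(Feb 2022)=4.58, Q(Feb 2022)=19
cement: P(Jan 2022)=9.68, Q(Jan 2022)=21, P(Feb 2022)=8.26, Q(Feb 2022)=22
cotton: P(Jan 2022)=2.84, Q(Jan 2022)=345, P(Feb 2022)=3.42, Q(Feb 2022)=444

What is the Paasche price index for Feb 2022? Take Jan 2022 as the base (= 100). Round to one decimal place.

Paasche price index uses current-period quantities as weights.
ΣP(Feb 2022)·Q(Feb 2022) = 4.58×19 + 8.26×22 + 3.42×444 = 87.02 + 181.72 + 1518.48 = 1787.22
ΣP(Jan 2022)·Q(Feb 2022) = 4.01×19 + 9.68×22 + 2.84×444 = 76.19 + 212.96 + 1260.96 = 1550.11
Index = 1787.22 / 1550.11 × 100 = 115.2963

115.3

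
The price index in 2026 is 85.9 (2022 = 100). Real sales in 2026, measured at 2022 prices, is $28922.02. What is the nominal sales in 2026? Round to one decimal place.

Nominal = Real × (Index/100) = 28922.02 × (85.9/100)
        = 28922.02 × 0.859 = 24844.0152

24844.0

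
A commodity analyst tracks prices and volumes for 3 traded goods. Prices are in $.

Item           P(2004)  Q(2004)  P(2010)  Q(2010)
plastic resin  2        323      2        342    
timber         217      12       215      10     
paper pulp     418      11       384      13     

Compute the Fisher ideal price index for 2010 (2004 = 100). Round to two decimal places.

94.68

Laspeyres component (base-period weights):
ΣP(2010)Q(2004) = 2×323 + 215×12 + 384×11 = 646 + 2580 + 4224 = 7450
ΣP(2004)Q(2004) = 2×323 + 217×12 + 418×11 = 646 + 2604 + 4598 = 7848
L = 7450 / 7848 × 100 = 94.9286
Paasche component (current-period weights):
ΣP(2010)Q(2010) = 2×342 + 215×10 + 384×13 = 684 + 2150 + 4992 = 7826
ΣP(2004)Q(2010) = 2×342 + 217×10 + 418×13 = 684 + 2170 + 5434 = 8288
P = 7826 / 8288 × 100 = 94.4257
Fisher = √(L × P) = √(94.9286 × 94.4257) = 94.6768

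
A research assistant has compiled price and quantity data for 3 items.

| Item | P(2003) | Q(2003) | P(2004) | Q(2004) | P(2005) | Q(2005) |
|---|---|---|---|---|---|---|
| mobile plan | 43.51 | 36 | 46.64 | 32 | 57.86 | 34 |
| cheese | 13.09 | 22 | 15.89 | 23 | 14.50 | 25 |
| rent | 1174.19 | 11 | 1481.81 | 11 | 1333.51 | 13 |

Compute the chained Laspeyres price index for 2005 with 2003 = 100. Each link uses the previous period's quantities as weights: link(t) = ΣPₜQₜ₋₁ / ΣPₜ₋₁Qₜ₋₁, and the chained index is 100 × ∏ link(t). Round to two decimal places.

Link 2003→2004:
ΣP(2004)Q(2003) = 46.64×36 + 15.89×22 + 1481.81×11 = 1679.04 + 349.58 + 16299.91 = 18328.53
ΣP(2003)Q(2003) = 43.51×36 + 13.09×22 + 1174.19×11 = 1566.36 + 287.98 + 12916.09 = 14770.43
link = 18328.53/14770.43 = 1.240893
Link 2004→2005:
ΣP(2005)Q(2004) = 57.86×32 + 14.50×23 + 1333.51×11 = 1851.52 + 333.5 + 14668.61 = 16853.63
ΣP(2004)Q(2004) = 46.64×32 + 15.89×23 + 1481.81×11 = 1492.48 + 365.47 + 16299.91 = 18157.86
link = 16853.63/18157.86 = 0.928173
Chained index = 100 × 1.240893 × 0.928173 = 115.1763

115.18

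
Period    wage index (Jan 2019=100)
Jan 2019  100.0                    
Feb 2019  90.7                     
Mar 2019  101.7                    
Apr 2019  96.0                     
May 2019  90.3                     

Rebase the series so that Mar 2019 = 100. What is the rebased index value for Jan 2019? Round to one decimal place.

98.3

Rebased(Jan 2019) = 100.0 / 101.7 × 100 = 98.3284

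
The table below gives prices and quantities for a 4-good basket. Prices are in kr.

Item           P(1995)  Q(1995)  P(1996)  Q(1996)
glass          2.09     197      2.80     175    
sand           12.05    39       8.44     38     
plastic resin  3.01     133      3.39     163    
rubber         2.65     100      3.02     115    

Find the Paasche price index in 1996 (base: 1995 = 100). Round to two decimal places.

Paasche price index uses current-period quantities as weights.
ΣP(1996)·Q(1996) = 2.80×175 + 8.44×38 + 3.39×163 + 3.02×115 = 490 + 320.72 + 552.57 + 347.3 = 1710.59
ΣP(1995)·Q(1996) = 2.09×175 + 12.05×38 + 3.01×163 + 2.65×115 = 365.75 + 457.9 + 490.63 + 304.75 = 1619.03
Index = 1710.59 / 1619.03 × 100 = 105.6552

105.66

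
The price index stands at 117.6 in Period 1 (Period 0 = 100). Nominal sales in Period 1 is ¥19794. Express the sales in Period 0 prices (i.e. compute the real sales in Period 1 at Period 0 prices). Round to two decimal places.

Real = Nominal ÷ (Index/100) = 19794 ÷ (117.6/100)
     = 19794 ÷ 1.176 = 16831.6327

16831.63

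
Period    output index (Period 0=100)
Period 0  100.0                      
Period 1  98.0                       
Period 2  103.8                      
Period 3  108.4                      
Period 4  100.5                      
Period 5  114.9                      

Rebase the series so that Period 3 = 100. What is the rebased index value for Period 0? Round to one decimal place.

Rebased(Period 0) = 100.0 / 108.4 × 100 = 92.2509

92.3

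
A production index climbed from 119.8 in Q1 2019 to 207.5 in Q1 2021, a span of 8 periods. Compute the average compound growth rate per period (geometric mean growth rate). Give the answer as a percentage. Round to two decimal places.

7.11%

Growth factor = (207.5/119.8)^(1/8) = (1.732053)^(1/8) = 1.071076
Growth rate = 1.071076 − 1 = 0.071076 = 7.1076%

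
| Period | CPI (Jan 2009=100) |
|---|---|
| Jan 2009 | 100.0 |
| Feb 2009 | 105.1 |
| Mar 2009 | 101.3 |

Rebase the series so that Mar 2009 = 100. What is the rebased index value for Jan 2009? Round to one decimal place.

98.7

Rebased(Jan 2009) = 100.0 / 101.3 × 100 = 98.7167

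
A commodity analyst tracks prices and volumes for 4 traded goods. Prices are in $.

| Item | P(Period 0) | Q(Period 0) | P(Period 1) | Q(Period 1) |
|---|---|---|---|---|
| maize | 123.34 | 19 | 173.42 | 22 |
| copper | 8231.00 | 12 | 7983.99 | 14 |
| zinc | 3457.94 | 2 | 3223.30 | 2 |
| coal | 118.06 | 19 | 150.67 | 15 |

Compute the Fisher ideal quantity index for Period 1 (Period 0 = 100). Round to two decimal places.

Laspeyres component (base-period weights):
ΣP(Period 0)Q(Period 1) = 123.34×22 + 8231.00×14 + 3457.94×2 + 118.06×15 = 2713.48 + 115234 + 6915.88 + 1770.9 = 126634.26
ΣP(Period 0)Q(Period 0) = 123.34×19 + 8231.00×12 + 3457.94×2 + 118.06×19 = 2343.46 + 98772 + 6915.88 + 2243.14 = 110274.48
L = 126634.26 / 110274.48 × 100 = 114.8355
Paasche component (current-period weights):
ΣP(Period 1)Q(Period 1) = 173.42×22 + 7983.99×14 + 3223.30×2 + 150.67×15 = 3815.24 + 111775.86 + 6446.6 + 2260.05 = 124297.75
ΣP(Period 1)Q(Period 0) = 173.42×19 + 7983.99×12 + 3223.30×2 + 150.67×19 = 3294.98 + 95807.88 + 6446.6 + 2862.73 = 108412.19
P = 124297.75 / 108412.19 × 100 = 114.6529
Fisher = √(L × P) = √(114.8355 × 114.6529) = 114.7442

114.74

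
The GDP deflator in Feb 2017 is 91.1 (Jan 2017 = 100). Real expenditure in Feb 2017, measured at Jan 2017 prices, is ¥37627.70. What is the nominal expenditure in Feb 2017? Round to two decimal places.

34278.83

Nominal = Real × (Index/100) = 37627.70 × (91.1/100)
        = 37627.70 × 0.911 = 34278.8347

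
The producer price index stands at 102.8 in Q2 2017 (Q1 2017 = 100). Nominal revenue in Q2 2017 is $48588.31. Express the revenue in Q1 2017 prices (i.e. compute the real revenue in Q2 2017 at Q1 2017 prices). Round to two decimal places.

47264.89

Real = Nominal ÷ (Index/100) = 48588.31 ÷ (102.8/100)
     = 48588.31 ÷ 1.028 = 47264.8930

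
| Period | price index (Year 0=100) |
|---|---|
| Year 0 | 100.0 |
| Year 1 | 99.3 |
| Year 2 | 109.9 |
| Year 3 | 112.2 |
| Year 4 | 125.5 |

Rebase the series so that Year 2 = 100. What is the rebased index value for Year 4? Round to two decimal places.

114.19

Rebased(Year 4) = 125.5 / 109.9 × 100 = 114.1947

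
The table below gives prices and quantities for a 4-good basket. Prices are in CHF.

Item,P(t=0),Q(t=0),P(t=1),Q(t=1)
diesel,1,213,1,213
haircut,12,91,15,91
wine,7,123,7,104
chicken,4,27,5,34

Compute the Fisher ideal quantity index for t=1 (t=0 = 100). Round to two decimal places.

95.79

Laspeyres component (base-period weights):
ΣP(t=0)Q(t=1) = 1×213 + 12×91 + 7×104 + 4×34 = 213 + 1092 + 728 + 136 = 2169
ΣP(t=0)Q(t=0) = 1×213 + 12×91 + 7×123 + 4×27 = 213 + 1092 + 861 + 108 = 2274
L = 2169 / 2274 × 100 = 95.3826
Paasche component (current-period weights):
ΣP(t=1)Q(t=1) = 1×213 + 15×91 + 7×104 + 5×34 = 213 + 1365 + 728 + 170 = 2476
ΣP(t=1)Q(t=0) = 1×213 + 15×91 + 7×123 + 5×27 = 213 + 1365 + 861 + 135 = 2574
P = 2476 / 2574 × 100 = 96.1927
Fisher = √(L × P) = √(95.3826 × 96.1927) = 95.7868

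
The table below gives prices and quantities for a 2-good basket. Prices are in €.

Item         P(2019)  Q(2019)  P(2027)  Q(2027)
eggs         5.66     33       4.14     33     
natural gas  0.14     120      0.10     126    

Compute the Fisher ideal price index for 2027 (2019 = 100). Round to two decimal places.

Laspeyres component (base-period weights):
ΣP(2027)Q(2019) = 4.14×33 + 0.10×120 = 136.62 + 12 = 148.62
ΣP(2019)Q(2019) = 5.66×33 + 0.14×120 = 186.78 + 16.8 = 203.58
L = 148.62 / 203.58 × 100 = 73.0032
Paasche component (current-period weights):
ΣP(2027)Q(2027) = 4.14×33 + 0.10×126 = 136.62 + 12.6 = 149.22
ΣP(2019)Q(2027) = 5.66×33 + 0.14×126 = 186.78 + 17.64 = 204.42
P = 149.22 / 204.42 × 100 = 72.9968
Fisher = √(L × P) = √(73.0032 × 72.9968) = 73.0000

73.00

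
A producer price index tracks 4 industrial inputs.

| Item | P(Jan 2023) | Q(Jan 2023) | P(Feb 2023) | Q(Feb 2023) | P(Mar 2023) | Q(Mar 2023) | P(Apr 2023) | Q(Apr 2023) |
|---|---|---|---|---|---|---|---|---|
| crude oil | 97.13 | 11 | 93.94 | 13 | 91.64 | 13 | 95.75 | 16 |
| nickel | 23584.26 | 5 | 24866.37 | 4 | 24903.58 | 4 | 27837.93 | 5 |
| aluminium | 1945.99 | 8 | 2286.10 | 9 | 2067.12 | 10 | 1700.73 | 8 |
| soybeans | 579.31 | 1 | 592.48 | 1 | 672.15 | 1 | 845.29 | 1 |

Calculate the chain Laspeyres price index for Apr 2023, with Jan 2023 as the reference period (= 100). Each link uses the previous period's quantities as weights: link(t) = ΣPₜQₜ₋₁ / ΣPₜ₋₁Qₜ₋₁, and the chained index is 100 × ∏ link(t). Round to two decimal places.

112.34

Link Jan 2023→Feb 2023:
ΣP(Feb 2023)Q(Jan 2023) = 93.94×11 + 24866.37×5 + 2286.10×8 + 592.48×1 = 1033.34 + 124331.85 + 18288.8 + 592.48 = 144246.47
ΣP(Jan 2023)Q(Jan 2023) = 97.13×11 + 23584.26×5 + 1945.99×8 + 579.31×1 = 1068.43 + 117921.3 + 15567.92 + 579.31 = 135136.96
link = 144246.47/135136.96 = 1.067409
Link Feb 2023→Mar 2023:
ΣP(Mar 2023)Q(Feb 2023) = 91.64×13 + 24903.58×4 + 2067.12×9 + 672.15×1 = 1191.32 + 99614.32 + 18604.08 + 672.15 = 120081.87
ΣP(Feb 2023)Q(Feb 2023) = 93.94×13 + 24866.37×4 + 2286.10×9 + 592.48×1 = 1221.22 + 99465.48 + 20574.9 + 592.48 = 121854.08
link = 120081.87/121854.08 = 0.985456
Link Mar 2023→Apr 2023:
ΣP(Apr 2023)Q(Mar 2023) = 95.75×13 + 27837.93×4 + 1700.73×10 + 845.29×1 = 1244.75 + 111351.72 + 17007.3 + 845.29 = 130449.06
ΣP(Mar 2023)Q(Mar 2023) = 91.64×13 + 24903.58×4 + 2067.12×10 + 672.15×1 = 1191.32 + 99614.32 + 20671.2 + 672.15 = 122148.99
link = 130449.06/122148.99 = 1.067950
Chained index = 100 × 1.067409 × 0.985456 × 1.067950 = 112.3361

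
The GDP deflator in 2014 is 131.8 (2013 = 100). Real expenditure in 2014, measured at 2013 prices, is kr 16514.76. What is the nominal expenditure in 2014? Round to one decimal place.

Nominal = Real × (Index/100) = 16514.76 × (131.8/100)
        = 16514.76 × 1.318 = 21766.4537

21766.5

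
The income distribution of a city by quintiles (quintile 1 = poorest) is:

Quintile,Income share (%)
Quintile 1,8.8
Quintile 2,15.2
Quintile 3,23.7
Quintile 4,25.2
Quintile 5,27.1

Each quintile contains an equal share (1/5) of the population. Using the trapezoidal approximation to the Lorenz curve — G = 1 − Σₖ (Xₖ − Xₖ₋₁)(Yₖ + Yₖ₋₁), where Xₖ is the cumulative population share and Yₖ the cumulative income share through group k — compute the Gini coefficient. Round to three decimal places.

Cumulative income shares Yₖ: 0.0880, 0.2400, 0.4770, 0.7290, 1.0000
Σ (Xₖ−Xₖ₋₁)(Yₖ+Yₖ₋₁) = (1/5)(0.0880+0.0000) + (1/5)(0.2400+0.0880) + (1/5)(0.4770+0.2400) + (1/5)(0.7290+0.4770) + (1/5)(1.0000+0.7290)
  = 0.0176 + 0.0656 + 0.1434 + 0.2412 + 0.3458 = 0.8136
G = 1 − 0.8136 = 0.1864

0.186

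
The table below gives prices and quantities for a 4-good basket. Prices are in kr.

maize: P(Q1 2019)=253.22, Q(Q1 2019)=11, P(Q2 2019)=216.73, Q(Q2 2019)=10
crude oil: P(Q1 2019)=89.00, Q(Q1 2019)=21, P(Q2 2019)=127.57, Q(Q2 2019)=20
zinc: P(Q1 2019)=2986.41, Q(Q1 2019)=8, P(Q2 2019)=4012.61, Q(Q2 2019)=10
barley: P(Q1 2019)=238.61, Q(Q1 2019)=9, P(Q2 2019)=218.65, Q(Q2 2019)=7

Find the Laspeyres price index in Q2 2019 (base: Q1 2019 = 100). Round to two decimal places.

Laspeyres price index uses base-period quantities as weights.
ΣP(Q2 2019)·Q(Q1 2019) = 216.73×11 + 127.57×21 + 4012.61×8 + 218.65×9 = 2384.03 + 2678.97 + 32100.88 + 1967.85 = 39131.73
ΣP(Q1 2019)·Q(Q1 2019) = 253.22×11 + 89.00×21 + 2986.41×8 + 238.61×9 = 2785.42 + 1869 + 23891.28 + 2147.49 = 30693.19
Index = 39131.73 / 30693.19 × 100 = 127.4932

127.49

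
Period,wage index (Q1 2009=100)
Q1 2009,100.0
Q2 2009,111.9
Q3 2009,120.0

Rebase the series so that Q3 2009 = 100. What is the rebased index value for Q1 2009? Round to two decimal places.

Rebased(Q1 2009) = 100.0 / 120.0 × 100 = 83.3333

83.33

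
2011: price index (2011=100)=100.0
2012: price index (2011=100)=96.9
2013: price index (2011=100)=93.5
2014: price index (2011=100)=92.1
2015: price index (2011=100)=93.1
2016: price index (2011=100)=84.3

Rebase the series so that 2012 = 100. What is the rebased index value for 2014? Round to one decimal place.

95.0

Rebased(2014) = 92.1 / 96.9 × 100 = 95.0464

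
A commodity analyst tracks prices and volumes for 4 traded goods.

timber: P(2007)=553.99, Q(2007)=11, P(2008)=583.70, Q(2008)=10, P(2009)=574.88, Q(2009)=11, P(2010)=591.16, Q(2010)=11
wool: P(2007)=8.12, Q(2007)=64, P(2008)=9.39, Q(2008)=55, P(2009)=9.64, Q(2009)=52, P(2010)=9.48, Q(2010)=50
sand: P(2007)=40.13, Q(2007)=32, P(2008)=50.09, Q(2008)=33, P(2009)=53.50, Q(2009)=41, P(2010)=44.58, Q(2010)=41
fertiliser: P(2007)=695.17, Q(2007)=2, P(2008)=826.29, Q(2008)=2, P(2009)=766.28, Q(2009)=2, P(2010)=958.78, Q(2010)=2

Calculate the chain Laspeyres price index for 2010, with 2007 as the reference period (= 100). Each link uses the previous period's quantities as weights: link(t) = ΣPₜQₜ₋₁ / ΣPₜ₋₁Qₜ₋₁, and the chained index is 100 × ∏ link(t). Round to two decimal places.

Link 2007→2008:
ΣP(2008)Q(2007) = 583.70×11 + 9.39×64 + 50.09×32 + 826.29×2 = 6420.7 + 600.96 + 1602.88 + 1652.58 = 10277.12
ΣP(2007)Q(2007) = 553.99×11 + 8.12×64 + 40.13×32 + 695.17×2 = 6093.89 + 519.68 + 1284.16 + 1390.34 = 9288.07
link = 10277.12/9288.07 = 1.106486
Link 2008→2009:
ΣP(2009)Q(2008) = 574.88×10 + 9.64×55 + 53.50×33 + 766.28×2 = 5748.8 + 530.2 + 1765.5 + 1532.56 = 9577.06
ΣP(2008)Q(2008) = 583.70×10 + 9.39×55 + 50.09×33 + 826.29×2 = 5837 + 516.45 + 1652.97 + 1652.58 = 9659
link = 9577.06/9659 = 0.991517
Link 2009→2010:
ΣP(2010)Q(2009) = 591.16×11 + 9.48×52 + 44.58×41 + 958.78×2 = 6502.76 + 492.96 + 1827.78 + 1917.56 = 10741.06
ΣP(2009)Q(2009) = 574.88×11 + 9.64×52 + 53.50×41 + 766.28×2 = 6323.68 + 501.28 + 2193.5 + 1532.56 = 10551.02
link = 10741.06/10551.02 = 1.018012
Chained index = 100 × 1.106486 × 0.991517 × 1.018012 = 111.6860

111.69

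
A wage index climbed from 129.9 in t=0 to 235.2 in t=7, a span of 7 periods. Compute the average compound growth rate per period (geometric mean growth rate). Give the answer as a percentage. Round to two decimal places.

8.85%

Growth factor = (235.2/129.9)^(1/7) = (1.810624)^(1/7) = 1.088510
Growth rate = 1.088510 − 1 = 0.088510 = 8.8510%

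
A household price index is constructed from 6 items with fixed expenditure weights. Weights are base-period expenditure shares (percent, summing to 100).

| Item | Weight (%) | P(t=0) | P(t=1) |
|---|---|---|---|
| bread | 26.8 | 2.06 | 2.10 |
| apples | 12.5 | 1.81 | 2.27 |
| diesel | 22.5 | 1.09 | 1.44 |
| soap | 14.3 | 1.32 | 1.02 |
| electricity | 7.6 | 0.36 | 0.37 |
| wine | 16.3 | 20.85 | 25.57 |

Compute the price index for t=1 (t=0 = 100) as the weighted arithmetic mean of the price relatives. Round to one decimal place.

111.6

bread: 26.8 × (2.10/2.06) = 26.8 × 1.019417 = 27.3204
apples: 12.5 × (2.27/1.81) = 12.5 × 1.254144 = 15.6768
diesel: 22.5 × (1.44/1.09) = 22.5 × 1.321101 = 29.7248
soap: 14.3 × (1.02/1.32) = 14.3 × 0.772727 = 11.0500
electricity: 7.6 × (0.37/0.36) = 7.6 × 1.027778 = 7.8111
wine: 16.3 × (25.57/20.85) = 16.3 × 1.226379 = 19.9900
Index = Σ wᵢ·(p₁ᵢ/p₀ᵢ) = 27.3204 + 15.6768 + 29.7248 + 11.0500 + 7.8111 + 19.9900 = 111.5730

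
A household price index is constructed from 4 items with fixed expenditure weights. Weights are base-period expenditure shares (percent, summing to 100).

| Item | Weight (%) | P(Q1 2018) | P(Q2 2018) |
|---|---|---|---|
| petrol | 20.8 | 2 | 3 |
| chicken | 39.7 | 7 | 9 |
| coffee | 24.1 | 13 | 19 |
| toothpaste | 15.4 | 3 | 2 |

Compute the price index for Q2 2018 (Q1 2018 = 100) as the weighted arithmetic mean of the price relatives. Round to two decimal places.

petrol: 20.8 × (3/2) = 20.8 × 1.500000 = 31.2000
chicken: 39.7 × (9/7) = 39.7 × 1.285714 = 51.0429
coffee: 24.1 × (19/13) = 24.1 × 1.461538 = 35.2231
toothpaste: 15.4 × (2/3) = 15.4 × 0.666667 = 10.2667
Index = Σ wᵢ·(p₁ᵢ/p₀ᵢ) = 31.2000 + 51.0429 + 35.2231 + 10.2667 = 127.7326

127.73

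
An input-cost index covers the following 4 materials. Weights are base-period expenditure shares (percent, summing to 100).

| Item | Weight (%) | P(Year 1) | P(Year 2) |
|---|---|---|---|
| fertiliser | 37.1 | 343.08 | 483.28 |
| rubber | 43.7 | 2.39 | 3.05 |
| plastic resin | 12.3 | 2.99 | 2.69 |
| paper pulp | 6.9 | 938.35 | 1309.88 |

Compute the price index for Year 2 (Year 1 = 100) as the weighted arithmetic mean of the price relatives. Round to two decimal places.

fertiliser: 37.1 × (483.28/343.08) = 37.1 × 1.408651 = 52.2610
rubber: 43.7 × (3.05/2.39) = 43.7 × 1.276151 = 55.7678
plastic resin: 12.3 × (2.69/2.99) = 12.3 × 0.899666 = 11.0659
paper pulp: 6.9 × (1309.88/938.35) = 6.9 × 1.395940 = 9.6320
Index = Σ wᵢ·(p₁ᵢ/p₀ᵢ) = 52.2610 + 55.7678 + 11.0659 + 9.6320 = 128.7266

128.73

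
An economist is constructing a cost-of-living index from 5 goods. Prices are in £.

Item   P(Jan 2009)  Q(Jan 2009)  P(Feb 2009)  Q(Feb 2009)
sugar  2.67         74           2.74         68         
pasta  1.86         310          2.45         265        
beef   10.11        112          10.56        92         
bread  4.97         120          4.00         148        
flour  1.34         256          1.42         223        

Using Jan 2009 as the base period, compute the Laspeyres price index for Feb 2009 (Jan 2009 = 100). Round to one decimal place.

Laspeyres price index uses base-period quantities as weights.
ΣP(Feb 2009)·Q(Jan 2009) = 2.74×74 + 2.45×310 + 10.56×112 + 4.00×120 + 1.42×256 = 202.76 + 759.5 + 1182.72 + 480 + 363.52 = 2988.5
ΣP(Jan 2009)·Q(Jan 2009) = 2.67×74 + 1.86×310 + 10.11×112 + 4.97×120 + 1.34×256 = 197.58 + 576.6 + 1132.32 + 596.4 + 343.04 = 2845.94
Index = 2988.5 / 2845.94 × 100 = 105.0092

105.0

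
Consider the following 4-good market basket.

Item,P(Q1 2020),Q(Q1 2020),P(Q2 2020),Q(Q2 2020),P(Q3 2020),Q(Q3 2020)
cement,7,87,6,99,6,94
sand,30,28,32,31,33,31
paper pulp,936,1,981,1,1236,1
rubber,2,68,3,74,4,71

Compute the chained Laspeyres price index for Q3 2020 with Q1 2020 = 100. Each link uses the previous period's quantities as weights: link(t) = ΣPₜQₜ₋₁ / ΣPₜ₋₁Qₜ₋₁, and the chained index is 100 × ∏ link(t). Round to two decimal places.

116.58

Link Q1 2020→Q2 2020:
ΣP(Q2 2020)Q(Q1 2020) = 6×87 + 32×28 + 981×1 + 3×68 = 522 + 896 + 981 + 204 = 2603
ΣP(Q1 2020)Q(Q1 2020) = 7×87 + 30×28 + 936×1 + 2×68 = 609 + 840 + 936 + 136 = 2521
link = 2603/2521 = 1.032527
Link Q2 2020→Q3 2020:
ΣP(Q3 2020)Q(Q2 2020) = 6×99 + 33×31 + 1236×1 + 4×74 = 594 + 1023 + 1236 + 296 = 3149
ΣP(Q2 2020)Q(Q2 2020) = 6×99 + 32×31 + 981×1 + 3×74 = 594 + 992 + 981 + 222 = 2789
link = 3149/2789 = 1.129079
Chained index = 100 × 1.032527 × 1.129079 = 116.5804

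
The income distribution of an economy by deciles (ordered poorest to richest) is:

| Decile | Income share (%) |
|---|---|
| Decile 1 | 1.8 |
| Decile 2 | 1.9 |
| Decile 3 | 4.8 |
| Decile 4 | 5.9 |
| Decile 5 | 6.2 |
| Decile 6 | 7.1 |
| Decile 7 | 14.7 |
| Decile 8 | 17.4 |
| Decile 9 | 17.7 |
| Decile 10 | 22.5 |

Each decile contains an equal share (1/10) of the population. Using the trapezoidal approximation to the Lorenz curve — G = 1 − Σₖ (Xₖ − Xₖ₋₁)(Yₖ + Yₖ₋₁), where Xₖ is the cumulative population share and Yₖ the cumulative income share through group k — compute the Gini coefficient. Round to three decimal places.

Cumulative income shares Yₖ: 0.0180, 0.0370, 0.0850, 0.1440, 0.2060, 0.2770, 0.4240, 0.5980, 0.7750, 1.0000
Σ (Xₖ−Xₖ₋₁)(Yₖ+Yₖ₋₁) = (1/10)(0.0180+0.0000) + (1/10)(0.0370+0.0180) + (1/10)(0.0850+0.0370) + (1/10)(0.1440+0.0850) + (1/10)(0.2060+0.1440) + (1/10)(0.2770+0.2060) + (1/10)(0.4240+0.2770) + (1/10)(0.5980+0.4240) + (1/10)(0.7750+0.5980) + (1/10)(1.0000+0.7750)
  = 0.0018 + 0.0055 + 0.0122 + 0.0229 + 0.0350 + 0.0483 + 0.0701 + 0.1022 + 0.1373 + 0.1775 = 0.6128
G = 1 − 0.6128 = 0.3872

0.387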